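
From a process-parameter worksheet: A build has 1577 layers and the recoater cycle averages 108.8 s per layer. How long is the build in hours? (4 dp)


t = 1577 * 108.8 / 3600 = 47.6604 hrs


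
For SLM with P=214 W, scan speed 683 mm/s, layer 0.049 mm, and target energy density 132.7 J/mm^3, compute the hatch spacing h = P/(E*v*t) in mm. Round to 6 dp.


h = 214 / (132.7*683*0.049) = 0.048187 mm


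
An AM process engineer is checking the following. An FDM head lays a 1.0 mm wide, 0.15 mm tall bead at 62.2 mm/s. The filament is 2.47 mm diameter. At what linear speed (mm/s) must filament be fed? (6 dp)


Q = 1.0 * 0.15 * 62.2 = 9.33 mm^3/s
A_fil = pi*(2.47/2)^2 = 4.79163566 mm^2
v_feed = 9.33 / 4.79163566 = 1.947143 mm/s


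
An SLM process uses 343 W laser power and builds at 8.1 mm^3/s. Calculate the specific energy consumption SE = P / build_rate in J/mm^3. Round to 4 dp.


SE = 343 / 8.1 = 42.3457 J/mm^3


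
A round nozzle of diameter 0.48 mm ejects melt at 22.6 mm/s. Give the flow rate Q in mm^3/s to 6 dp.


A = pi*(0.48/2)^2 = 0.18095574 mm^2
Q = 0.18095574 * 22.6 = 4.0896 mm^3/s


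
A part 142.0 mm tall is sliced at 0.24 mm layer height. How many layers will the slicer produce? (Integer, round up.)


Layers = ceil(142.0/0.24) = 592


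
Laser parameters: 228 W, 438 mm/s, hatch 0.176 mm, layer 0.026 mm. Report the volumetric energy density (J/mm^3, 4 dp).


E = 228 / (438*0.176*0.026) = 113.7561 J/mm^3


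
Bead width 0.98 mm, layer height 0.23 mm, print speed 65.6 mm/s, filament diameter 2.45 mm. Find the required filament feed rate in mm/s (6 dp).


Q = 0.98 * 0.23 * 65.6 = 14.78624 mm^3/s
A_fil = pi*(2.45/2)^2 = 4.71435248 mm^2
v_feed = 14.78624 / 4.71435248 = 3.136431 mm/s


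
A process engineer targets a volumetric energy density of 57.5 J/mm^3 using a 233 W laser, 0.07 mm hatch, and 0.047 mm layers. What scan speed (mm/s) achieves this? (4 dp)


v = 233 / (57.5*0.07*0.047) = 1231.6638 mm/s


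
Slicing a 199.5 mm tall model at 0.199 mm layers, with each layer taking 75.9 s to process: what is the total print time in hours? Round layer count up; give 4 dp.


Layers = ceil(199.5/0.199) = 1003
t = 1003 * 75.9 / 3600 = 21.1466 hrs


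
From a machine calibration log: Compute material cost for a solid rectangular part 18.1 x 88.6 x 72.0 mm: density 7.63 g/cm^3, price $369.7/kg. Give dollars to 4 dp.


V = 18.1 * 88.6 * 72.0 = 115463.52 mm^3 = 115.46352 cm^3
Mass = 115.46352 * 7.63 / 1000 = 0.88098666 kg
Cost = 0.88098666 * 369.7 = 325.7008 $


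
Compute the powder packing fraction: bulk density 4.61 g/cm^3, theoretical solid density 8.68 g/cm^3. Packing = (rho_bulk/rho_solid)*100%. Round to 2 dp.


Packing = (4.61/8.68)*100 = 53.11 %


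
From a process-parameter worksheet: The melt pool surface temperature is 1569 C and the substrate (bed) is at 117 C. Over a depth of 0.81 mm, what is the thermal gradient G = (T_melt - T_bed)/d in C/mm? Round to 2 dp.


G = (1569-117)/0.81 = 1792.59 C/mm


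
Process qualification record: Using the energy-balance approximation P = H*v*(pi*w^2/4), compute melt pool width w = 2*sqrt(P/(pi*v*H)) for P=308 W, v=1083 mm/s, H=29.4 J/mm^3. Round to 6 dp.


w = 2*sqrt(308/(pi*1083*29.4)) = 0.110979 mm


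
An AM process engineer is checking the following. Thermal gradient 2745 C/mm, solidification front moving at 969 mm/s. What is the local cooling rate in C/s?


CR = 2745 * 969 = 2659905 C/s


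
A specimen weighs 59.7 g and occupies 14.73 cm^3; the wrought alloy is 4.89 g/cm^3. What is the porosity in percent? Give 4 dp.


rho_part = 59.7 / 14.73 = 4.05295316 g/cm^3
Porosity = (1 - 4.05295316/4.89)*100 = 17.1175 %


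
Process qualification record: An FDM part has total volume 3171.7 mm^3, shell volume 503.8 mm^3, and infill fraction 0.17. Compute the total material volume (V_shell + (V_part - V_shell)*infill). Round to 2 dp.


V_infill = (3171.7 - 503.8) * 0.17 = 453.54
V_total = 503.8 + 453.54 = 957.34 mm^3


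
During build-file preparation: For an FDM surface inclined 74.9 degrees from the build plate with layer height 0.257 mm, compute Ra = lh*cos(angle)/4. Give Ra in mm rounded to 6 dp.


Ra = 0.257 * cos(74.9) / 4 = 0.016737 mm


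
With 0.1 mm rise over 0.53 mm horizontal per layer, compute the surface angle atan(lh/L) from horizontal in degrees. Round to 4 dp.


angle = atan(0.1/0.53) = 10.6849 degrees


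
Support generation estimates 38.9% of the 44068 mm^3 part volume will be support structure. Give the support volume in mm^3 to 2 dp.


V_support = 44068 * 0.389 = 17142.45 mm^3


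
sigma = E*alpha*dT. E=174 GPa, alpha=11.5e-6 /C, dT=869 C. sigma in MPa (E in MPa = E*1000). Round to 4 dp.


sigma = 174*1000 * 11.5e-6 * 869 = 1738.869 MPa


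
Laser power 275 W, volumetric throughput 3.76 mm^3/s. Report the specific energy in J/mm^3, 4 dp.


SE = 275 / 3.76 = 73.1383 J/mm^3


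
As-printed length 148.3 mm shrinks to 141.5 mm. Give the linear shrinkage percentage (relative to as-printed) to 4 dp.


Shrinkage = ((148.3-141.5)/148.3)*100 = 4.5853 %


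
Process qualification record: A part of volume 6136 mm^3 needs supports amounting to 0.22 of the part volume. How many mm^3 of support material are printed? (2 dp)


V_support = 6136 * 0.22 = 1349.92 mm^3


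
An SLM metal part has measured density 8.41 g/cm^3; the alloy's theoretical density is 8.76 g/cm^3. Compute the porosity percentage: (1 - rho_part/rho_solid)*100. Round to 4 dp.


Porosity = (1-8.41/8.76)*100 = 3.9954 %


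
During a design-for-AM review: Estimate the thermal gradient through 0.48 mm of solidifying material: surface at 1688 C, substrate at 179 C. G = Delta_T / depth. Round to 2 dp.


G = (1688-179)/0.48 = 3143.75 C/mm


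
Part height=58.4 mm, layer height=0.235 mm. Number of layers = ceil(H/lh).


Layers = ceil(58.4/0.235) = 249


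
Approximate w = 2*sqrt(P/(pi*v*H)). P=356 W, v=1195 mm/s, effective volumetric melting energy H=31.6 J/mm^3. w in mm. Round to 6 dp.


w = 2*sqrt(356/(pi*1195*31.6)) = 0.10956 mm


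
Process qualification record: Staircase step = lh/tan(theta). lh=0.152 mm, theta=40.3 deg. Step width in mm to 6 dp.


step = 0.152 / tan(40.3) = 0.179232 mm


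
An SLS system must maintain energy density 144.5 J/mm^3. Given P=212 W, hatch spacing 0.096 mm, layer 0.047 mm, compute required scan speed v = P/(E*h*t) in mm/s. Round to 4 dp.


v = 212 / (144.5*0.096*0.047) = 325.1614 mm/s


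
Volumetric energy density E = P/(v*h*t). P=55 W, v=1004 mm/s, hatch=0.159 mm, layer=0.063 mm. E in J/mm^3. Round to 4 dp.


E = 55 / (1004*0.159*0.063) = 5.4688 J/mm^3


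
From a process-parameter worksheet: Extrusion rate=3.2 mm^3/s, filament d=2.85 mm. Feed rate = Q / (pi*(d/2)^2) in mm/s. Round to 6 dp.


A = pi*(2.85/2)^2 = 6.379397
v = 3.2 / 6.379397 = 0.501615 mm/s


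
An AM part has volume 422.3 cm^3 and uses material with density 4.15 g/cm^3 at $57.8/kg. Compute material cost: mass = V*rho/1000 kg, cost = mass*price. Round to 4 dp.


Mass = 422.3*4.15/1000 = 1.752545 kg
Cost = 1.752545 * 57.8 = 101.2971 $


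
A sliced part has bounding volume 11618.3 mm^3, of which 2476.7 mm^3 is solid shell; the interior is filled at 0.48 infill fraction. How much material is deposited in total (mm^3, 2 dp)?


V_infill = (11618.3 - 2476.7) * 0.48 = 4387.97
V_total = 2476.7 + 4387.97 = 6864.67 mm^3


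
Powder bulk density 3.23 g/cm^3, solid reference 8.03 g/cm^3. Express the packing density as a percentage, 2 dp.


Packing = (3.23/8.03)*100 = 40.22 %


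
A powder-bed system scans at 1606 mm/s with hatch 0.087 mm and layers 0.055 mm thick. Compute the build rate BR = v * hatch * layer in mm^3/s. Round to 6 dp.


Rate = 1606 * 0.087 * 0.055 = 7.68471 mm^3/s


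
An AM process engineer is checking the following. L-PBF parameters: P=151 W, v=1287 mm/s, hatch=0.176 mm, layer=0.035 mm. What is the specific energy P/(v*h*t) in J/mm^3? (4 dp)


Build rate = 1287 * 0.176 * 0.035 = 7.92792 mm^3/s
SE = 151 / 7.92792 = 19.0466 J/mm^3


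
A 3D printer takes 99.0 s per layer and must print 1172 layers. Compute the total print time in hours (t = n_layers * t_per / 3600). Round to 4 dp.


t = 1172 * 99.0 / 3600 = 32.23 hrs


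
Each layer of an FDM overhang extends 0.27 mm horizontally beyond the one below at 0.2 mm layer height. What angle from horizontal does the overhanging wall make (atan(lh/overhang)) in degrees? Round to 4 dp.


angle = atan(0.2/0.27) = 36.5289 degrees


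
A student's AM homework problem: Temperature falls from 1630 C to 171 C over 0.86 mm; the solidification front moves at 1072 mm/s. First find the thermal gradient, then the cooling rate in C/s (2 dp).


G = (1630-171)/0.86 = 1696.51162791 C/mm
CR = 1696.51162791 * 1072 = 1818660.47 C/s


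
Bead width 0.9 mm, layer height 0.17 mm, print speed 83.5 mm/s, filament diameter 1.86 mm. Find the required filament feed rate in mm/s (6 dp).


Q = 0.9 * 0.17 * 83.5 = 12.7755 mm^3/s
A_fil = pi*(1.86/2)^2 = 2.71716349 mm^2
v_feed = 12.7755 / 2.71716349 = 4.701778 mm/s


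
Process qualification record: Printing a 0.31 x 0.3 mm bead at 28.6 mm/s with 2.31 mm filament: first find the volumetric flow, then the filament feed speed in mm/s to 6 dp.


Q = 0.31 * 0.3 * 28.6 = 2.6598 mm^3/s
A_fil = pi*(2.31/2)^2 = 4.19096314 mm^2
v_feed = 2.6598 / 4.19096314 = 0.634651 mm/s


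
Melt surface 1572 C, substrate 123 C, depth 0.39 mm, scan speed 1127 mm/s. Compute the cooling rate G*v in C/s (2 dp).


G = (1572-123)/0.39 = 3715.38461538 C/mm
CR = 3715.38461538 * 1127 = 4187238.46 C/s


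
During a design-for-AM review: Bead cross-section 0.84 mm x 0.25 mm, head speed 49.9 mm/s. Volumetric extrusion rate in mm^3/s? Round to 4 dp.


Rate = 0.84 * 0.25 * 49.9 = 10.479 mm^3/s


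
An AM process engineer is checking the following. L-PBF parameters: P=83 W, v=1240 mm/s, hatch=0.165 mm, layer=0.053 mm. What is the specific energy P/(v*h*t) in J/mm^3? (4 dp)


Build rate = 1240 * 0.165 * 0.053 = 10.8438 mm^3/s
SE = 83 / 10.8438 = 7.6541 J/mm^3


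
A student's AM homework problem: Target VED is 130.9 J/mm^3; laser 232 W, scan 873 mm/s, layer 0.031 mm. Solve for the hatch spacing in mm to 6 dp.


h = 232 / (130.9*873*0.031) = 0.06549 mm


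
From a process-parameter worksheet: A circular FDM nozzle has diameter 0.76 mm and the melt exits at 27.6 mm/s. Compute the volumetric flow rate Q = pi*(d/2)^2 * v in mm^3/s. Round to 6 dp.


A = pi*(0.76/2)^2 = 0.45364598 mm^2
Q = 0.45364598 * 27.6 = 12.520629 mm^3/s


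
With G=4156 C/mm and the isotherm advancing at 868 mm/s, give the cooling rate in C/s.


CR = 4156 * 868 = 3607408 C/s


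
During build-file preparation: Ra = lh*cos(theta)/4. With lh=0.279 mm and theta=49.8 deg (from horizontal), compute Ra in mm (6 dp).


Ra = 0.279 * cos(49.8) / 4 = 0.045021 mm


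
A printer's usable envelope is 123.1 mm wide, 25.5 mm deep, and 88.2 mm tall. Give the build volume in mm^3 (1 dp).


V = 123.1 * 25.5 * 88.2 = 276864.2 mm^3


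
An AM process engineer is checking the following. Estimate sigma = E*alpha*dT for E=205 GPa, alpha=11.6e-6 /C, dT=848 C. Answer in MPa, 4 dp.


sigma = 205*1000 * 11.6e-6 * 848 = 2016.544 MPa


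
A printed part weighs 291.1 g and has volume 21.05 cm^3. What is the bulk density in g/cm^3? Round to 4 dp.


rho = 291.1 / 21.05 = 13.829 g/cm^3


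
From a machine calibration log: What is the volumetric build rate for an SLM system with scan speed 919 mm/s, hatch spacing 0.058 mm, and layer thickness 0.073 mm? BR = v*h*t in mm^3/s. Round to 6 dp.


Rate = 919 * 0.058 * 0.073 = 3.891046 mm^3/s


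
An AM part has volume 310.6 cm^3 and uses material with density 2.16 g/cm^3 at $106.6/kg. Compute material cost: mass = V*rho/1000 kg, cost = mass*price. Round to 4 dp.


Mass = 310.6*2.16/1000 = 0.670896 kg
Cost = 0.670896 * 106.6 = 71.5175 $


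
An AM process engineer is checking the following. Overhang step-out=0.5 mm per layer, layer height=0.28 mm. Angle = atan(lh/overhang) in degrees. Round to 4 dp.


angle = atan(0.28/0.5) = 29.2488 degrees


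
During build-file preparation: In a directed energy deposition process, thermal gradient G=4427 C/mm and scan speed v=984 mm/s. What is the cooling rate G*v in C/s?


CR = 4427 * 984 = 4356168 C/s


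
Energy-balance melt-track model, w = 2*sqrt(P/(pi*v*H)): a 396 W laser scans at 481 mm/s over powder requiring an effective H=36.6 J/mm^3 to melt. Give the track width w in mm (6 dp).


w = 2*sqrt(396/(pi*481*36.6)) = 0.169235 mm


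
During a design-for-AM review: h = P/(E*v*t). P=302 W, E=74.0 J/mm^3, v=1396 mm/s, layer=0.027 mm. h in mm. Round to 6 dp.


h = 302 / (74.0*1396*0.027) = 0.108274 mm


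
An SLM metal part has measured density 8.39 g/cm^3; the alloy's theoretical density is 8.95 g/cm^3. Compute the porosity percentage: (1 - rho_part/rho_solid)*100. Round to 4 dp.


Porosity = (1-8.39/8.95)*100 = 6.257 %


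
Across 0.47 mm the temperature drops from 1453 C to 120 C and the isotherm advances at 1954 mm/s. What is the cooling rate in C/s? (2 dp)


G = (1453-120)/0.47 = 2836.17021277 C/mm
CR = 2836.17021277 * 1954 = 5541876.6 C/s


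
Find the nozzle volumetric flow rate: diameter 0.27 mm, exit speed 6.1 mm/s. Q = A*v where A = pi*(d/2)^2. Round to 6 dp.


A = pi*(0.27/2)^2 = 0.05725553 mm^2
Q = 0.05725553 * 6.1 = 0.349259 mm^3/s


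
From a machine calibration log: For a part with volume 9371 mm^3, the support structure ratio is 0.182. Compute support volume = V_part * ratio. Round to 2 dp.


V_support = 9371 * 0.182 = 1705.52 mm^3


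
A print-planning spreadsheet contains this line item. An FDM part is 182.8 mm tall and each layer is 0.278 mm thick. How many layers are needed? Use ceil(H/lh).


Layers = ceil(182.8/0.278) = 658


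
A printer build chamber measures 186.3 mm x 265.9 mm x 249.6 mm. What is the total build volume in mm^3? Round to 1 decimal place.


V = 186.3 * 265.9 * 249.6 = 12364477.6 mm^3


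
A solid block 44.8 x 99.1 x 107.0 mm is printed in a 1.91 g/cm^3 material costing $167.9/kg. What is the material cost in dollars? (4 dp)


V = 44.8 * 99.1 * 107.0 = 475045.76 mm^3 = 475.04576 cm^3
Mass = 475.04576 * 1.91 / 1000 = 0.9073374 kg
Cost = 0.9073374 * 167.9 = 152.3419 $


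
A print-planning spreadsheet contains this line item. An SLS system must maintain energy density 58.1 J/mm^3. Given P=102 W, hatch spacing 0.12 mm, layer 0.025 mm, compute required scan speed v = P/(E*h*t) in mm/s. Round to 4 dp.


v = 102 / (58.1*0.12*0.025) = 585.1979 mm/s


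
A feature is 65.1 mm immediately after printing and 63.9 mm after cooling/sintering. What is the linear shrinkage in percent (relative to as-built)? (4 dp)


Shrinkage = ((65.1-63.9)/65.1)*100 = 1.8433 %


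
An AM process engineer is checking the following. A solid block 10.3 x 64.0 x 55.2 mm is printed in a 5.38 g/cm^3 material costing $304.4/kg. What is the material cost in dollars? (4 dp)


V = 10.3 * 64.0 * 55.2 = 36387.84 mm^3 = 36.38784 cm^3
Mass = 36.38784 * 5.38 / 1000 = 0.19576658 kg
Cost = 0.19576658 * 304.4 = 59.5913 $


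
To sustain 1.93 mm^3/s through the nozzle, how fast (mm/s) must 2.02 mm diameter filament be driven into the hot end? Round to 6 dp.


A = pi*(2.02/2)^2 = 3.204739
v = 1.93 / 3.204739 = 0.602233 mm/s


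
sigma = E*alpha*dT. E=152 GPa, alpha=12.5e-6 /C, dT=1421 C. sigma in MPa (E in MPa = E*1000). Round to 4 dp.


sigma = 152*1000 * 12.5e-6 * 1421 = 2699.9 MPa


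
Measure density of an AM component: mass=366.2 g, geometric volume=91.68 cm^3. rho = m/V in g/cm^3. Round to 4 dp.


rho = 366.2 / 91.68 = 3.9943 g/cm^3


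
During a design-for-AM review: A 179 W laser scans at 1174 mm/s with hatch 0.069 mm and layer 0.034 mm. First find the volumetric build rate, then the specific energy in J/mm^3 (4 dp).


Build rate = 1174 * 0.069 * 0.034 = 2.754204 mm^3/s
SE = 179 / 2.754204 = 64.9916 J/mm^3


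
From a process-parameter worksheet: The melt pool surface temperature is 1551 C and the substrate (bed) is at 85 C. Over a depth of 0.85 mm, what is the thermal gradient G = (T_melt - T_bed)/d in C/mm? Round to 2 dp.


G = (1551-85)/0.85 = 1724.71 C/mm


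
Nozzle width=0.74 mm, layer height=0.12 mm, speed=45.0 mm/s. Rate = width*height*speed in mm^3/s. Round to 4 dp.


Rate = 0.74 * 0.12 * 45.0 = 3.996 mm^3/s


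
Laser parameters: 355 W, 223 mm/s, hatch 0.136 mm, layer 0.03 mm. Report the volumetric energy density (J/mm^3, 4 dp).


E = 355 / (223*0.136*0.03) = 390.1785 J/mm^3


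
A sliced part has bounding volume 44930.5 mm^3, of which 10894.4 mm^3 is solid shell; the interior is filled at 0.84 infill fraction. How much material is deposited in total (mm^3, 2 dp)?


V_infill = (44930.5 - 10894.4) * 0.84 = 28590.32
V_total = 10894.4 + 28590.32 = 39484.72 mm^3


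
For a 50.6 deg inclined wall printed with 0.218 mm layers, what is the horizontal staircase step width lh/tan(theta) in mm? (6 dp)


step = 0.218 / tan(50.6) = 0.179067 mm


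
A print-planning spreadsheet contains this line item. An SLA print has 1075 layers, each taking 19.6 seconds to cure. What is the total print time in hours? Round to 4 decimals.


t = 1075 * 19.6 / 3600 = 5.8528 hrs


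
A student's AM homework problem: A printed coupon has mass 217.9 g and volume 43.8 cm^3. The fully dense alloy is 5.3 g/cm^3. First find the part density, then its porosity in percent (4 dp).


rho_part = 217.9 / 43.8 = 4.97488584 g/cm^3
Porosity = (1 - 4.97488584/5.3)*100 = 6.1342 %


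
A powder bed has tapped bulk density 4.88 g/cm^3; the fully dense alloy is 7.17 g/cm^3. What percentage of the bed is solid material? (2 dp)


Packing = (4.88/7.17)*100 = 68.06 %


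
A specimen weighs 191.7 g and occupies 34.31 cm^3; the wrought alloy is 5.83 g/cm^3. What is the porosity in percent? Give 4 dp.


rho_part = 191.7 / 34.31 = 5.58729233 g/cm^3
Porosity = (1 - 5.58729233/5.83)*100 = 4.1631 %


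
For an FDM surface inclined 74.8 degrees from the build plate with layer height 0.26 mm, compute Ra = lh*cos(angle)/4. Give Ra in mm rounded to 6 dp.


Ra = 0.26 * cos(74.8) / 4 = 0.017042 mm


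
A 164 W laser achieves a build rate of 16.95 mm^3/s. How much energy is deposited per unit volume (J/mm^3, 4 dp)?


SE = 164 / 16.95 = 9.6755 J/mm^3


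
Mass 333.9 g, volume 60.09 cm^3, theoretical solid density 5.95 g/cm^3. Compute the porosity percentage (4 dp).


rho_part = 333.9 / 60.09 = 5.556665 g/cm^3
Porosity = (1 - 5.556665/5.95)*100 = 6.6107 %


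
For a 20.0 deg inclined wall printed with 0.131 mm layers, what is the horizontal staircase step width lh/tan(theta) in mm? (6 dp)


step = 0.131 / tan(20.0) = 0.35992 mm


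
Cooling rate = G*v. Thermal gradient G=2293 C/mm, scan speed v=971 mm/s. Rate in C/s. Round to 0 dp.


CR = 2293 * 971 = 2226503 C/s


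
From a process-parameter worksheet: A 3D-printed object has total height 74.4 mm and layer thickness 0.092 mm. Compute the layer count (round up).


Layers = ceil(74.4/0.092) = 809


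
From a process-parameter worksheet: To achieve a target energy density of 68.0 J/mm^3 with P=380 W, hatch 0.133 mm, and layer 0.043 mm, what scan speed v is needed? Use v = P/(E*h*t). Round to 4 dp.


v = 380 / (68.0*0.133*0.043) = 977.135 mm/s


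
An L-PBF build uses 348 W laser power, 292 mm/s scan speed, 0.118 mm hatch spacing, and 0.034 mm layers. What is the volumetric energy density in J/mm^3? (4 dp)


E = 348 / (292*0.118*0.034) = 297.054 J/mm^3


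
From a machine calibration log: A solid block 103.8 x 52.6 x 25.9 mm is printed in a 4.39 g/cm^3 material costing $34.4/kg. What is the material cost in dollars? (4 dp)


V = 103.8 * 52.6 * 25.9 = 141410.892 mm^3 = 141.410892 cm^3
Mass = 141.410892 * 4.39 / 1000 = 0.62079382 kg
Cost = 0.62079382 * 34.4 = 21.3553 $


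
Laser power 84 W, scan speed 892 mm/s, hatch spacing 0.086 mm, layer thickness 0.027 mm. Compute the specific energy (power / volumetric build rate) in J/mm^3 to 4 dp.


Build rate = 892 * 0.086 * 0.027 = 2.071224 mm^3/s
SE = 84 / 2.071224 = 40.5557 J/mm^3


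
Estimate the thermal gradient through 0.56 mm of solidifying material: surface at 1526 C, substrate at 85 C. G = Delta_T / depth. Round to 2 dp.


G = (1526-85)/0.56 = 2573.21 C/mm


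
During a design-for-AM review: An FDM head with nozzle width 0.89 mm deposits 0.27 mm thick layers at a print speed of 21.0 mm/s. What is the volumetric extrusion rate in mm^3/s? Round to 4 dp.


Rate = 0.89 * 0.27 * 21.0 = 5.0463 mm^3/s


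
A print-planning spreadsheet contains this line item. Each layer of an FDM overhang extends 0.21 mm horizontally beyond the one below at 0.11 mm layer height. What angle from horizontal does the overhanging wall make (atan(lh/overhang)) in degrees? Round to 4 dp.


angle = atan(0.11/0.21) = 27.646 degrees


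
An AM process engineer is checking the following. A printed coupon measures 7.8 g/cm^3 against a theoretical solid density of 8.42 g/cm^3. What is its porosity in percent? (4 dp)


Porosity = (1-7.8/8.42)*100 = 7.3634 %


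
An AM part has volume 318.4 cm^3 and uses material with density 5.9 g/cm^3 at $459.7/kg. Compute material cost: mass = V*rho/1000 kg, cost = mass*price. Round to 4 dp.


Mass = 318.4*5.9/1000 = 1.87856 kg
Cost = 1.87856 * 459.7 = 863.574 $


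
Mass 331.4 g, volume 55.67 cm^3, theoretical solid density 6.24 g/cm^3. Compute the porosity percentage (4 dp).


rho_part = 331.4 / 55.67 = 5.95293695 g/cm^3
Porosity = (1 - 5.95293695/6.24)*100 = 4.6004 %


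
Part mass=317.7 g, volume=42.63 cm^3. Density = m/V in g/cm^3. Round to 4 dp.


rho = 317.7 / 42.63 = 7.4525 g/cm^3


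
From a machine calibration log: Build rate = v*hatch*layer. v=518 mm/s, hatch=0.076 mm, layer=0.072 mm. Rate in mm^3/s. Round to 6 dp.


Rate = 518 * 0.076 * 0.072 = 2.834496 mm^3/s


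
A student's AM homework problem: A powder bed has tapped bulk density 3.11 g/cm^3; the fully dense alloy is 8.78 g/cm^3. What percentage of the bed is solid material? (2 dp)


Packing = (3.11/8.78)*100 = 35.42 %


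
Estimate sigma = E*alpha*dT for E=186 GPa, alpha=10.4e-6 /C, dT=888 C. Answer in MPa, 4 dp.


sigma = 186*1000 * 10.4e-6 * 888 = 1717.7472 MPa


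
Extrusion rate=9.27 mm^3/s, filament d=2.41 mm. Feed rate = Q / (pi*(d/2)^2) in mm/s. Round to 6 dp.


A = pi*(2.41/2)^2 = 4.561671
v = 9.27 / 4.561671 = 2.03215 mm/s


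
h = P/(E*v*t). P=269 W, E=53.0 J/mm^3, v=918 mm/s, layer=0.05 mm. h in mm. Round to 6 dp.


h = 269 / (53.0*918*0.05) = 0.110577 mm


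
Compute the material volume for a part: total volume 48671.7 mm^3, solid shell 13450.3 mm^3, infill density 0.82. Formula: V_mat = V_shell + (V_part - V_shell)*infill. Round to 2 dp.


V_infill = (48671.7 - 13450.3) * 0.82 = 28881.55
V_total = 13450.3 + 28881.55 = 42331.85 mm^3


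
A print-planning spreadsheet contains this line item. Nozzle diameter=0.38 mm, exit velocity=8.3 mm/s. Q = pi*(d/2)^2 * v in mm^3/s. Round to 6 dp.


A = pi*(0.38/2)^2 = 0.11341149 mm^2
Q = 0.11341149 * 8.3 = 0.941315 mm^3/s


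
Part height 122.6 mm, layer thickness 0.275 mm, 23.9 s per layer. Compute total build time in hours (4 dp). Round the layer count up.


Layers = ceil(122.6/0.275) = 446
t = 446 * 23.9 / 3600 = 2.9609 hrs


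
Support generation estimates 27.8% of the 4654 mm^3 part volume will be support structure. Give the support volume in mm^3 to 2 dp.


V_support = 4654 * 0.278 = 1293.81 mm^3


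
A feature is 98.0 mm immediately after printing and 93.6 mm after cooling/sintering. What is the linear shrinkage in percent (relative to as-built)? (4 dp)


Shrinkage = ((98.0-93.6)/98.0)*100 = 4.4898 %


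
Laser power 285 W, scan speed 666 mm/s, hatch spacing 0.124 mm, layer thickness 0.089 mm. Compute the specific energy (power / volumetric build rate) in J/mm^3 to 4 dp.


Build rate = 666 * 0.124 * 0.089 = 7.349976 mm^3/s
SE = 285 / 7.349976 = 38.7756 J/mm^3


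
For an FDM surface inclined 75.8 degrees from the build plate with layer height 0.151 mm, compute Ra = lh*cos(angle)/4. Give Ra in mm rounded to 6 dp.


Ra = 0.151 * cos(75.8) / 4 = 0.00926 mm


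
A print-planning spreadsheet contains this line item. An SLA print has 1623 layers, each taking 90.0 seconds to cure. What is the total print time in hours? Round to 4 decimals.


t = 1623 * 90.0 / 3600 = 40.575 hrs


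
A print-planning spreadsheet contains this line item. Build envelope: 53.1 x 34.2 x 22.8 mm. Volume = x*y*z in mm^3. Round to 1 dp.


V = 53.1 * 34.2 * 22.8 = 41405.3 mm^3


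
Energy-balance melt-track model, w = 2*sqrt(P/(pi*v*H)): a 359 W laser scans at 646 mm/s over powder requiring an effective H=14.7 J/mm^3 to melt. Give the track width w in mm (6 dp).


w = 2*sqrt(359/(pi*646*14.7)) = 0.219395 mm


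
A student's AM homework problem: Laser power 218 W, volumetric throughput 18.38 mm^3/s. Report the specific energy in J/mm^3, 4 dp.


SE = 218 / 18.38 = 11.8607 J/mm^3


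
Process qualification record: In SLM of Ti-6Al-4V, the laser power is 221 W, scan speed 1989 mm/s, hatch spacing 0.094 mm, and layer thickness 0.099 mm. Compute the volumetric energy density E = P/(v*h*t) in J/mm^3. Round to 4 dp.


E = 221 / (1989*0.094*0.099) = 11.9397 J/mm^3


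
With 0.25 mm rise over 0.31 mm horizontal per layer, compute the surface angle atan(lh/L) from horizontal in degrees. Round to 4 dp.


angle = atan(0.25/0.31) = 38.8845 degrees


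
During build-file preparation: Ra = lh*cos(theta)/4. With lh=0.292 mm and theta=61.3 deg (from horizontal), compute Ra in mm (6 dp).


Ra = 0.292 * cos(61.3) / 4 = 0.035056 mm


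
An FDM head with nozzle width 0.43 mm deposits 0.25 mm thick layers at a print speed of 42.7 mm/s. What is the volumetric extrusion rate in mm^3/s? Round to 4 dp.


Rate = 0.43 * 0.25 * 42.7 = 4.5903 mm^3/s


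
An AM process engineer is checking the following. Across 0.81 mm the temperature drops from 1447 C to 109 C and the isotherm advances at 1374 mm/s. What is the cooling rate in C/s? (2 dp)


G = (1447-109)/0.81 = 1651.85185185 C/mm
CR = 1651.85185185 * 1374 = 2269644.44 C/s


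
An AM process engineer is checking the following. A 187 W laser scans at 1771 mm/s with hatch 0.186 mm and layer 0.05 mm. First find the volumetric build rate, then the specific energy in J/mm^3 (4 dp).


Build rate = 1771 * 0.186 * 0.05 = 16.4703 mm^3/s
SE = 187 / 16.4703 = 11.3538 J/mm^3


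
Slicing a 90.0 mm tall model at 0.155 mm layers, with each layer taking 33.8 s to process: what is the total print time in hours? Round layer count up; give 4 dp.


Layers = ceil(90.0/0.155) = 581
t = 581 * 33.8 / 3600 = 5.4549 hrs


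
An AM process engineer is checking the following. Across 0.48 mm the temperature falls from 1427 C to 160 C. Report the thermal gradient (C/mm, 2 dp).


G = (1427-160)/0.48 = 2639.58 C/mm


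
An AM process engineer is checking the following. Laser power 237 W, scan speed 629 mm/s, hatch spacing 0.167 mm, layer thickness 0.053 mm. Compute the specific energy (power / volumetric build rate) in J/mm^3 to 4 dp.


Build rate = 629 * 0.167 * 0.053 = 5.567279 mm^3/s
SE = 237 / 5.567279 = 42.5702 J/mm^3


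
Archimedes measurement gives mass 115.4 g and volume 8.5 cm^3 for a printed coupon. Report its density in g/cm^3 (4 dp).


rho = 115.4 / 8.5 = 13.5765 g/cm^3


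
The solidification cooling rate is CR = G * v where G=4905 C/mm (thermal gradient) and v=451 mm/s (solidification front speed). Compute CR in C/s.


CR = 4905 * 451 = 2212155 C/s


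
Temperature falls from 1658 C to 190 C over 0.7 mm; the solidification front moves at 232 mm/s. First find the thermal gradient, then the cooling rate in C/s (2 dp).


G = (1658-190)/0.7 = 2097.14285714 C/mm
CR = 2097.14285714 * 232 = 486537.14 C/s


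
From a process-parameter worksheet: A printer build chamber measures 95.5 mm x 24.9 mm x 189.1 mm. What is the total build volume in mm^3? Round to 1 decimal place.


V = 95.5 * 24.9 * 189.1 = 449670.3 mm^3


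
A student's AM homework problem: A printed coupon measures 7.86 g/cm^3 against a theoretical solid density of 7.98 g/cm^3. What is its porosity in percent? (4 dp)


Porosity = (1-7.86/7.98)*100 = 1.5038 %


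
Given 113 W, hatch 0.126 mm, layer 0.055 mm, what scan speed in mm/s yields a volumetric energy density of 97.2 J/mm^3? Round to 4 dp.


v = 113 / (97.2*0.126*0.055) = 167.7563 mm/s


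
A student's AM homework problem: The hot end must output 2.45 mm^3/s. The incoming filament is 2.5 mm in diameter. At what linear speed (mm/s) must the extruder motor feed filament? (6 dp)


A = pi*(2.5/2)^2 = 4.908739
v = 2.45 / 4.908739 = 0.49911 mm/s


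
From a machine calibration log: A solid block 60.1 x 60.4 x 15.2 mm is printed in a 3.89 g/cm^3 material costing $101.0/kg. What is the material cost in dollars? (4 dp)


V = 60.1 * 60.4 * 15.2 = 55176.608 mm^3 = 55.176608 cm^3
Mass = 55.176608 * 3.89 / 1000 = 0.21463701 kg
Cost = 0.21463701 * 101.0 = 21.6783 $


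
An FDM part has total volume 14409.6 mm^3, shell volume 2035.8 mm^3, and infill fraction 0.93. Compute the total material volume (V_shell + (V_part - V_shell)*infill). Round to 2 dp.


V_infill = (14409.6 - 2035.8) * 0.93 = 11507.63
V_total = 2035.8 + 11507.63 = 13543.43 mm^3


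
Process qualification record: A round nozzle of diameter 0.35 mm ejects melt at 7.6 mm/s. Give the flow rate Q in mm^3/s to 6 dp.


A = pi*(0.35/2)^2 = 0.09621128 mm^2
Q = 0.09621128 * 7.6 = 0.731206 mm^3/s


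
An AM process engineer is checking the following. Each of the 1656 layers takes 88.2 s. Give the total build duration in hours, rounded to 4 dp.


t = 1656 * 88.2 / 3600 = 40.572 hrs


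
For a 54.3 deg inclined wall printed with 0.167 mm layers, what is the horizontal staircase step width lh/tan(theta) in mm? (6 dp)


step = 0.167 / tan(54.3) = 0.120002 mm


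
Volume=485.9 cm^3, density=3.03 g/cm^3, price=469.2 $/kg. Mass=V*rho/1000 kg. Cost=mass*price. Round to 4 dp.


Mass = 485.9*3.03/1000 = 1.472277 kg
Cost = 1.472277 * 469.2 = 690.7924 $


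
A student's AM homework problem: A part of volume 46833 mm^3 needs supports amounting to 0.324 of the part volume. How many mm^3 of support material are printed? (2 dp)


V_support = 46833 * 0.324 = 15173.89 mm^3


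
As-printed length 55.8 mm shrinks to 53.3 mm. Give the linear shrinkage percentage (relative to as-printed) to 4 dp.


Shrinkage = ((55.8-53.3)/55.8)*100 = 4.4803 %


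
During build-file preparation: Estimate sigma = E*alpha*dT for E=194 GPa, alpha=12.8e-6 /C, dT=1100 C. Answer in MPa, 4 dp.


sigma = 194*1000 * 12.8e-6 * 1100 = 2731.52 MPa


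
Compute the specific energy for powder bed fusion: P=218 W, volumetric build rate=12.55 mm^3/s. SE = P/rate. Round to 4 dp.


SE = 218 / 12.55 = 17.3705 J/mm^3


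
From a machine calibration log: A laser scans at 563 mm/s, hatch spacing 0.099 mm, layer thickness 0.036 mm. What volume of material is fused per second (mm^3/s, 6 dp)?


Rate = 563 * 0.099 * 0.036 = 2.006532 mm^3/s


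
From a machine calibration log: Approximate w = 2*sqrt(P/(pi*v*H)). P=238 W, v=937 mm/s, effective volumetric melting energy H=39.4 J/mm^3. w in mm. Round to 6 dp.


w = 2*sqrt(238/(pi*937*39.4)) = 0.090599 mm


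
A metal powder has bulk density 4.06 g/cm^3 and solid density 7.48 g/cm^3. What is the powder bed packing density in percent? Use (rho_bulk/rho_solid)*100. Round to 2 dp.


Packing = (4.06/7.48)*100 = 54.28 %


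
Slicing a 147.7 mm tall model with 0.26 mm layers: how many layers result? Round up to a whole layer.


Layers = ceil(147.7/0.26) = 569


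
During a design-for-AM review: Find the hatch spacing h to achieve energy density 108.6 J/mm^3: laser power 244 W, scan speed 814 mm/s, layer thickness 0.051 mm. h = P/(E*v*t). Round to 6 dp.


h = 244 / (108.6*814*0.051) = 0.054121 mm


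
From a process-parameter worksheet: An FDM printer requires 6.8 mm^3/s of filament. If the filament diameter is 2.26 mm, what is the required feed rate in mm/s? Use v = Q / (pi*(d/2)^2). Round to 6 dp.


A = pi*(2.26/2)^2 = 4.0115
v = 6.8 / 4.0115 = 1.695127 mm/s


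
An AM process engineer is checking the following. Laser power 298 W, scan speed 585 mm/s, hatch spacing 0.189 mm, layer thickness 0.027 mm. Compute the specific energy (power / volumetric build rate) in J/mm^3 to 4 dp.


Build rate = 585 * 0.189 * 0.027 = 2.985255 mm^3/s
SE = 298 / 2.985255 = 99.824 J/mm^3


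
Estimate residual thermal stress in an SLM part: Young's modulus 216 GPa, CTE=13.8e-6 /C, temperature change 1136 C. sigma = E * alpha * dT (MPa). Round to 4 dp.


sigma = 216*1000 * 13.8e-6 * 1136 = 3386.1888 MPa


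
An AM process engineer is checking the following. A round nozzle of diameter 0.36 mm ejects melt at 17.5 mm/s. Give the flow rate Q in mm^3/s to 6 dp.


A = pi*(0.36/2)^2 = 0.1017876 mm^2
Q = 0.1017876 * 17.5 = 1.781283 mm^3/s


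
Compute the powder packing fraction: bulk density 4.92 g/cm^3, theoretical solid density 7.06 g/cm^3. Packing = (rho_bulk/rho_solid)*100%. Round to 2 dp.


Packing = (4.92/7.06)*100 = 69.69 %


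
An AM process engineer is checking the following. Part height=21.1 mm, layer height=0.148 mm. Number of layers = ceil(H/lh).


Layers = ceil(21.1/0.148) = 143


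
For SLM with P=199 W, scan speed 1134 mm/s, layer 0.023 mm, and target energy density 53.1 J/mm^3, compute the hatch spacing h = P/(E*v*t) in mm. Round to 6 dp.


h = 199 / (53.1*1134*0.023) = 0.143687 mm


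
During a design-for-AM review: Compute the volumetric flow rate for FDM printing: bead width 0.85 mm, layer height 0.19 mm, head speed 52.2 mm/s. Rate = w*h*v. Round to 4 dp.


Rate = 0.85 * 0.19 * 52.2 = 8.4303 mm^3/s


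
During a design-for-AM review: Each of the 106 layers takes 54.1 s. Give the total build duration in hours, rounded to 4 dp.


t = 106 * 54.1 / 3600 = 1.5929 hrs


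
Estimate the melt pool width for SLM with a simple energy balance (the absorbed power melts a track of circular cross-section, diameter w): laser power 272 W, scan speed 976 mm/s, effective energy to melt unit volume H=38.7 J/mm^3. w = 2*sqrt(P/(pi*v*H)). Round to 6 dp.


w = 2*sqrt(272/(pi*976*38.7)) = 0.095754 mm


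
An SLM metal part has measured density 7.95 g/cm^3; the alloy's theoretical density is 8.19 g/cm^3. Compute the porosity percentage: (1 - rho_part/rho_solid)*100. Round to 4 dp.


Porosity = (1-7.95/8.19)*100 = 2.9304 %


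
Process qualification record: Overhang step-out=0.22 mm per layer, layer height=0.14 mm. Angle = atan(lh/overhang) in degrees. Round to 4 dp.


angle = atan(0.14/0.22) = 32.4712 degrees


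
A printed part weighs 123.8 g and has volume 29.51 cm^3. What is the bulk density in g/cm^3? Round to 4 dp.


rho = 123.8 / 29.51 = 4.1952 g/cm^3


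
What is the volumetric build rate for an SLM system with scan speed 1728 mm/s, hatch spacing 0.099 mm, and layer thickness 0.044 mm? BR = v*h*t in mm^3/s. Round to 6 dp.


Rate = 1728 * 0.099 * 0.044 = 7.527168 mm^3/s


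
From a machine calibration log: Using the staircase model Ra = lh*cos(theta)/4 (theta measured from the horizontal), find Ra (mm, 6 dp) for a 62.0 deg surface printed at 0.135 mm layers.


Ra = 0.135 * cos(62.0) / 4 = 0.015845 mm


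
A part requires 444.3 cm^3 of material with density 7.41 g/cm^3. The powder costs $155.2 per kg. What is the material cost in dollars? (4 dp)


Mass = 444.3*7.41/1000 = 3.292263 kg
Cost = 3.292263 * 155.2 = 510.9592 $


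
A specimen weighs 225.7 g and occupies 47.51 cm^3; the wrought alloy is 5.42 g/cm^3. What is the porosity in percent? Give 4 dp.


rho_part = 225.7 / 47.51 = 4.75057883 g/cm^3
Porosity = (1 - 4.75057883/5.42)*100 = 12.3509 %


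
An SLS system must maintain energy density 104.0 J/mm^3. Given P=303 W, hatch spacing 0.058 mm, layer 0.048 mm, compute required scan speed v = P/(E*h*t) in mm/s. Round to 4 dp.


v = 303 / (104.0*0.058*0.048) = 1046.502 mm/s


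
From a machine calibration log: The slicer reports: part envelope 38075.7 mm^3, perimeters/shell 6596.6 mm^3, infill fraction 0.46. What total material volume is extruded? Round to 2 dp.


V_infill = (38075.7 - 6596.6) * 0.46 = 14480.39
V_total = 6596.6 + 14480.39 = 21076.99 mm^3


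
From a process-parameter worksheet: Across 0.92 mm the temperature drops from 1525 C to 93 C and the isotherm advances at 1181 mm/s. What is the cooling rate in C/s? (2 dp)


G = (1525-93)/0.92 = 1556.52173913 C/mm
CR = 1556.52173913 * 1181 = 1838252.17 C/s


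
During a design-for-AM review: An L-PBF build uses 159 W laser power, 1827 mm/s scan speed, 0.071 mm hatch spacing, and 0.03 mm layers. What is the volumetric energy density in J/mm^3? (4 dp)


E = 159 / (1827*0.071*0.03) = 40.8582 J/mm^3


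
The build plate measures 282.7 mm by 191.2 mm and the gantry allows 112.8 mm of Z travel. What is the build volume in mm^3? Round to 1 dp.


V = 282.7 * 191.2 * 112.8 = 6097092.7 mm^3


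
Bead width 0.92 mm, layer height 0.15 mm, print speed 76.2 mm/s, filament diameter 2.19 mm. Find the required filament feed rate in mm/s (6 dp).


Q = 0.92 * 0.15 * 76.2 = 10.5156 mm^3/s
A_fil = pi*(2.19/2)^2 = 3.76684813 mm^2
v_feed = 10.5156 / 3.76684813 = 2.791618 mm/s


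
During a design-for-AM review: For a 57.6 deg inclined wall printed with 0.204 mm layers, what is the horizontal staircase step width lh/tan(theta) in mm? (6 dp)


step = 0.204 / tan(57.6) = 0.129462 mm


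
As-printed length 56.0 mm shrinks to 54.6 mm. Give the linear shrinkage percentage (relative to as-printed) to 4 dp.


Shrinkage = ((56.0-54.6)/56.0)*100 = 2.5 %


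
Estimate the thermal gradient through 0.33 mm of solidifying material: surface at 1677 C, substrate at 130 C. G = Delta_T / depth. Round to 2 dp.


G = (1677-130)/0.33 = 4687.88 C/mm


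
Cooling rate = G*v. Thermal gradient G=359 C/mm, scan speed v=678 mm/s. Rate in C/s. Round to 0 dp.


CR = 359 * 678 = 243402 C/s


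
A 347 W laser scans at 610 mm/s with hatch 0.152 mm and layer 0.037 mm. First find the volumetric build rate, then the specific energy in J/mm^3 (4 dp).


Build rate = 610 * 0.152 * 0.037 = 3.43064 mm^3/s
SE = 347 / 3.43064 = 101.1473 J/mm^3


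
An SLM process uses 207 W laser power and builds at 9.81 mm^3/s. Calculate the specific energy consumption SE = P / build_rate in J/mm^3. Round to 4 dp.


SE = 207 / 9.81 = 21.1009 J/mm^3


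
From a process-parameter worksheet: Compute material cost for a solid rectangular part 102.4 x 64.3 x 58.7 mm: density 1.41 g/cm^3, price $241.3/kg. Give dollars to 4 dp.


V = 102.4 * 64.3 * 58.7 = 386499.584 mm^3 = 386.499584 cm^3
Mass = 386.499584 * 1.41 / 1000 = 0.54496441 kg
Cost = 0.54496441 * 241.3 = 131.4999 $


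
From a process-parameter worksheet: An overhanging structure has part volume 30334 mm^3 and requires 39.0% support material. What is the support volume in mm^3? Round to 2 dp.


V_support = 30334 * 0.39 = 11830.26 mm^3


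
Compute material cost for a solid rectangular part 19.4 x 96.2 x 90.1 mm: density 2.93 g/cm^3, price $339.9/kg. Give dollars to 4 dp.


V = 19.4 * 96.2 * 90.1 = 168151.828 mm^3 = 168.151828 cm^3
Mass = 168.151828 * 2.93 / 1000 = 0.49268486 kg
Cost = 0.49268486 * 339.9 = 167.4636 $


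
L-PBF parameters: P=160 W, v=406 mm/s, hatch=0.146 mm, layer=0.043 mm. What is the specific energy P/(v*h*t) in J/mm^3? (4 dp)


Build rate = 406 * 0.146 * 0.043 = 2.548868 mm^3/s
SE = 160 / 2.548868 = 62.773 J/mm^3
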